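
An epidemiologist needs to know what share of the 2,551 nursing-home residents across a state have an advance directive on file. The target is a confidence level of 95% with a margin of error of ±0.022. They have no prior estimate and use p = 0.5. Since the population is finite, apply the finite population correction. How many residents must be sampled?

For 95% confidence, z = 1.960.
Unadjusted: n₀ = 1.960² × 0.50 × 0.50 / 0.022² ≈ 1984.30, so n₀ = 1985.
Finite population correction with N = 2,551: n = n₀ / (1 + (n₀−1)/N) = 1985 / (1 + 1984/2551) = 1985 / 1.7777 ≈ 1116.59.
Rounding up, n = 1117.

1117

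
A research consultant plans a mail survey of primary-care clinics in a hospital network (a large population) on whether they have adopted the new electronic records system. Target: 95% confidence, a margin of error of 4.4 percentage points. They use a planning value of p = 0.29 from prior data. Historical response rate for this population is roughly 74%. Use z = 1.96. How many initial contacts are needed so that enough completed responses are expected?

Completed interviews needed: n₀ = 1.96² × 0.2059 / 0.044² ≈ 408.57 → 409.
At a 74% response rate, contacts needed = 409 / 0.74 ≈ 552.70 → 553.

553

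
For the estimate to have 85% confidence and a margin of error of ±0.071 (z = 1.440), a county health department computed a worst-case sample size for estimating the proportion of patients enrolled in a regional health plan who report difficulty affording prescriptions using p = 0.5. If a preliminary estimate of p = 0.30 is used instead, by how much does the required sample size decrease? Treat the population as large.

16

Conservative (p = 0.5): n = 1.440² × 0.25 / 0.071² ≈ 102.84 → 103.
Using p = 0.30: p(1−p) = 0.2100, so n = 1.440² × 0.2100 / 0.071² ≈ 86.38 → 87.
Reduction: 103 − 87 = 16.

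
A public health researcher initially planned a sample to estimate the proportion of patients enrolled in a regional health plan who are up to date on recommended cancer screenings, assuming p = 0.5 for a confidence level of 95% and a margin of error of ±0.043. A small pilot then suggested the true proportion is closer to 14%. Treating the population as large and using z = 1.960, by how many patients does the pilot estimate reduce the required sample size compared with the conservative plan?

Conservative (p = 0.5): n = 1.960² × 0.25 / 0.043² ≈ 519.42 → 520.
Using p = 0.14: p(1−p) = 0.1204, so n = 1.960² × 0.1204 / 0.043² ≈ 250.15 → 251.
Reduction: 520 − 251 = 269.

269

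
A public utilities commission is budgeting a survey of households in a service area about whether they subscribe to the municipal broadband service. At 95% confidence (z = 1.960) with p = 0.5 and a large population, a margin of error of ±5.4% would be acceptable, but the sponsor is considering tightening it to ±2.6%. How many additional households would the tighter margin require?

At ±5.4%: n = 1.960² × 0.2500 / 0.054² ≈ 329.36 → 330.
At ±2.6%: n = 1.960² × 0.2500 / 0.026² ≈ 1420.71 → 1421.
Additional respondents: 1421 − 330 = 1091.

1091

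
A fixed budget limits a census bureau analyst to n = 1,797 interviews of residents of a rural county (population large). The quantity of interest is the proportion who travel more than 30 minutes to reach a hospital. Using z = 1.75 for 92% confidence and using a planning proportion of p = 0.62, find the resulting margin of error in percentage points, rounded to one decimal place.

SE(p̂) = √[p(1−p)/n] = √[0.2356/1797] = 0.01145.
E = z × SE = 1.75 × 0.01145 = 0.02004, or 2.0 percentage points.

2.0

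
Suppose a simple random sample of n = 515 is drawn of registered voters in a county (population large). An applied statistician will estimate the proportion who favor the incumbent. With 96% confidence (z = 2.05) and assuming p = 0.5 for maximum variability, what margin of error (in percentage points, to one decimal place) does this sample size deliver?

SE(p̂) = √[p(1−p)/n] = √[0.2500/515] = 0.02203.
E = z × SE = 2.05 × 0.02203 = 0.04517, or 4.5 percentage points.

4.5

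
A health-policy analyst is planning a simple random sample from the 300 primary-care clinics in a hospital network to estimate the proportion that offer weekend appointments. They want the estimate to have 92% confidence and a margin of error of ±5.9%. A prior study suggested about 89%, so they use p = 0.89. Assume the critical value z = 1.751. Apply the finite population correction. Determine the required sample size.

Unadjusted: n₀ = 1.751² × 0.89 × 0.11 / 0.059² ≈ 86.23, so n₀ = 87.
Finite population correction with N = 300: n = n₀ / (1 + (n₀−1)/N) = 87 / (1 + 86/300) = 87 / 1.2867 ≈ 67.62.
Rounding up, n = 68.

68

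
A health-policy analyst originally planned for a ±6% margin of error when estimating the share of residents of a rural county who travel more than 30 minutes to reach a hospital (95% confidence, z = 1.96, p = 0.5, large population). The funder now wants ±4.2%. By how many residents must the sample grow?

278

At ±6%: n = 1.96² × 0.2500 / 0.060² ≈ 266.78 → 267.
At ±4.2%: n = 1.96² × 0.2500 / 0.042² ≈ 544.44 → 545.
Additional respondents: 545 − 267 = 278.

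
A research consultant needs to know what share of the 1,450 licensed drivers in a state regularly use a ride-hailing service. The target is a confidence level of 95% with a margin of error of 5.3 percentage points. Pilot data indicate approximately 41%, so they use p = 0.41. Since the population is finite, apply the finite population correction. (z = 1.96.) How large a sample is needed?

Unadjusted: n₀ = 1.96² × 0.41 × 0.59 / 0.053² ≈ 330.82, so n₀ = 331.
Finite population correction with N = 1,450: n = n₀ / (1 + (n₀−1)/N) = 331 / (1 + 330/1450) = 331 / 1.2276 ≈ 269.63.
Rounding up, n = 270.

270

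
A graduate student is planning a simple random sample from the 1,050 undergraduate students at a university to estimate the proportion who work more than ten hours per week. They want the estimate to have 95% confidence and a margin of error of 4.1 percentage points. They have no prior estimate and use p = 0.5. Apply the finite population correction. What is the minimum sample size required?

For 95% confidence, z = 1.960.
Unadjusted: n₀ = 1.960² × 0.50 × 0.50 / 0.041² ≈ 571.33, so n₀ = 572.
Finite population correction with N = 1,050: n = n₀ / (1 + (n₀−1)/N) = 572 / (1 + 571/1050) = 572 / 1.5438 ≈ 370.51.
Rounding up, n = 371.

371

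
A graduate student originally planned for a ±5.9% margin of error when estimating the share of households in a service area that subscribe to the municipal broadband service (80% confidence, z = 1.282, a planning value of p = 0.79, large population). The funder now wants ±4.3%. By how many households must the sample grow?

At ±5.9%: n = 1.282² × 0.1659 / 0.059² ≈ 78.33 → 79.
At ±4.3%: n = 1.282² × 0.1659 / 0.043² ≈ 147.46 → 148.
Additional respondents: 148 − 79 = 69.

69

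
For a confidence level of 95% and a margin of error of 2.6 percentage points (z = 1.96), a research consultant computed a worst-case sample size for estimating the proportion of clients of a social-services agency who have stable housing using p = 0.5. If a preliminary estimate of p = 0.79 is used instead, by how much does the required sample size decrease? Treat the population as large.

478

Conservative (p = 0.5): n = 1.96² × 0.25 / 0.026² ≈ 1420.71 → 1421.
Using p = 0.79: p(1−p) = 0.1659, so n = 1.96² × 0.1659 / 0.026² ≈ 942.78 → 943.
Reduction: 1421 − 943 = 478.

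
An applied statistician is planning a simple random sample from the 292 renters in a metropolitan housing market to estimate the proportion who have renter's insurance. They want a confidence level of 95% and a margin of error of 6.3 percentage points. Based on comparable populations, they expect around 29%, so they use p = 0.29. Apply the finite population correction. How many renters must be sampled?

119

For 95% confidence, z = 1.960.
Unadjusted: n₀ = 1.960² × 0.29 × 0.71 / 0.063² ≈ 199.29, so n₀ = 200.
Finite population correction with N = 292: n = n₀ / (1 + (n₀−1)/N) = 200 / (1 + 199/292) = 200 / 1.6815 ≈ 118.94.
Rounding up, n = 119.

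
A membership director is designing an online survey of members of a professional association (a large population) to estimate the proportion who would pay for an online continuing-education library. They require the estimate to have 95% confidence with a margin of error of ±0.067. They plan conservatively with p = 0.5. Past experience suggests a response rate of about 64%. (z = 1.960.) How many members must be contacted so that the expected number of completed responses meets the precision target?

335

Completed interviews needed: n₀ = 1.960² × 0.2500 / 0.067² ≈ 213.95 → 214.
At a 64% response rate, contacts needed = 214 / 0.64 ≈ 334.38 → 335.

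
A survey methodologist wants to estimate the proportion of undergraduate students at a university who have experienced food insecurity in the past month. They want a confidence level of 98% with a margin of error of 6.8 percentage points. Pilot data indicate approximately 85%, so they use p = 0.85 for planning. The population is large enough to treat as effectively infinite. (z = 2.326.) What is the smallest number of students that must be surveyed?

150

With p = 0.85, p(1−p) = 0.1275.
n = z²·p(1−p)/E² = 2.326² × 0.1275 / 0.068² = 5.4103 × 0.1275 / 0.004624 ≈ 149.18.
Rounding up gives n = 150.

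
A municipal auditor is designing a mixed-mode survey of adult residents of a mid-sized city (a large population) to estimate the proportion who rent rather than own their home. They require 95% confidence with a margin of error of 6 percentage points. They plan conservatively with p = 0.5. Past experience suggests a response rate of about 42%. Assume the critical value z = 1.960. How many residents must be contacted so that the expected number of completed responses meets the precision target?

636

Completed interviews needed: n₀ = 1.960² × 0.2500 / 0.060² ≈ 266.78 → 267.
At a 42% response rate, contacts needed = 267 / 0.42 ≈ 635.71 → 636.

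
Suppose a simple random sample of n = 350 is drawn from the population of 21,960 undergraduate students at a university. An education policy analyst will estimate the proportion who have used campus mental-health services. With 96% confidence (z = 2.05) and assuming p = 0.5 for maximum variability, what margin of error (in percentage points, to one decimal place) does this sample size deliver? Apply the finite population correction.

5.4

Finite-population factor: (N−n)/(N−1) = (21960−350)/(21960−1) = 0.9841.
SE(p̂) = √[p(1−p)/n · (N−n)/(N−1)] = √[0.2500/350 × 0.9841] = 0.02651.
E = z × SE = 2.05 × 0.02651 = 0.05435 ≈ 5.4 percentage points.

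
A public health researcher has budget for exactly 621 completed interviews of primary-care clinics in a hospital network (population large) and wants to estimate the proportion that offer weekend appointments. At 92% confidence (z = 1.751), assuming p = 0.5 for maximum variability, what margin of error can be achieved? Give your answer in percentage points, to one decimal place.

3.5

SE(p̂) = √[p(1−p)/n] = √[0.2500/621] = 0.02006.
E = z × SE = 1.751 × 0.02006 = 0.03513, or 3.5 percentage points.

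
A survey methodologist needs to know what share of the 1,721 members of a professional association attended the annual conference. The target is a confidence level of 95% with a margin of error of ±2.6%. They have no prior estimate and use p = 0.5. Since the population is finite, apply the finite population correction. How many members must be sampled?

For 95% confidence, z = 1.960.
Unadjusted: n₀ = 1.960² × 0.50 × 0.50 / 0.026² ≈ 1420.71, so n₀ = 1421.
Finite population correction with N = 1,721: n = n₀ / (1 + (n₀−1)/N) = 1421 / (1 + 1420/1721) = 1421 / 1.8251 ≈ 778.59.
Rounding up, n = 779.

779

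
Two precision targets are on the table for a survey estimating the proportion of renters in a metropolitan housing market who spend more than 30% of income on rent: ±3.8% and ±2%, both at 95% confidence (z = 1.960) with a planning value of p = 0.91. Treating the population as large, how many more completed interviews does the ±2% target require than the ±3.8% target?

569

At ±3.8%: n = 1.960² × 0.0819 / 0.038² ≈ 217.89 → 218.
At ±2%: n = 1.960² × 0.0819 / 0.020² ≈ 786.57 → 787.
Additional respondents: 787 − 218 = 569.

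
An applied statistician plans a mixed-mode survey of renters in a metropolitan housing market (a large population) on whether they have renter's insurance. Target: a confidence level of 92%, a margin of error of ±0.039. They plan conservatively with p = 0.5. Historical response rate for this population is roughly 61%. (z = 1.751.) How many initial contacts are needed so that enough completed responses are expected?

Completed interviews needed: n₀ = 1.751² × 0.2500 / 0.039² ≈ 503.94 → 504.
At a 61% response rate, contacts needed = 504 / 0.61 ≈ 826.23 → 827.

827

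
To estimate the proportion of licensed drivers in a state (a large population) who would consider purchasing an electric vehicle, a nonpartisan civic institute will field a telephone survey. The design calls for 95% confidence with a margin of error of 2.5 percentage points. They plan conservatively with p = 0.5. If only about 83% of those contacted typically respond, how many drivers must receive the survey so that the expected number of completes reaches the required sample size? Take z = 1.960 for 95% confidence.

1852

Completed interviews needed: n₀ = 1.960² × 0.2500 / 0.025² ≈ 1536.64 → 1537.
At an 83% response rate, contacts needed = 1537 / 0.83 ≈ 1851.81 → 1852.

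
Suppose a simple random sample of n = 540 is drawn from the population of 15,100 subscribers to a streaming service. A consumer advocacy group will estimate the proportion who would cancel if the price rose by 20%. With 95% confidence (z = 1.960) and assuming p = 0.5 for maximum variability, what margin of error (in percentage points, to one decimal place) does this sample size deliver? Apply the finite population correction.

Finite-population factor: (N−n)/(N−1) = (15100−540)/(15100−1) = 0.9643.
SE(p̂) = √[p(1−p)/n · (N−n)/(N−1)] = √[0.2500/540 × 0.9643] = 0.02113.
E = z × SE = 1.960 × 0.02113 = 0.04141 ≈ 4.1 percentage points.

4.1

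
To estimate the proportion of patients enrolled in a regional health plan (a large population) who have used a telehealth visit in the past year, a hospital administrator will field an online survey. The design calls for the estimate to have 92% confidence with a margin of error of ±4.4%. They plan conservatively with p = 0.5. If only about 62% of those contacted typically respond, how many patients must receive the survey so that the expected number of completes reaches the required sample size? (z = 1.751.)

Completed interviews needed: n₀ = 1.751² × 0.2500 / 0.044² ≈ 395.92 → 396.
At a 62% response rate, contacts needed = 396 / 0.62 ≈ 638.71 → 639.

639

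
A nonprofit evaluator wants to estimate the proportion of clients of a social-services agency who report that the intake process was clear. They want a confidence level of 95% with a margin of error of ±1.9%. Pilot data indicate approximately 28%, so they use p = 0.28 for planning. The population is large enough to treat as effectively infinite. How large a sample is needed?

For 95% confidence, z = 1.960.
With p = 0.28, p(1−p) = 0.2016.
n = z²·p(1−p)/E² = 1.960² × 0.2016 / 0.019² = 3.8416 × 0.2016 / 0.000361 ≈ 2145.34.
Rounding up gives n = 2146.

2146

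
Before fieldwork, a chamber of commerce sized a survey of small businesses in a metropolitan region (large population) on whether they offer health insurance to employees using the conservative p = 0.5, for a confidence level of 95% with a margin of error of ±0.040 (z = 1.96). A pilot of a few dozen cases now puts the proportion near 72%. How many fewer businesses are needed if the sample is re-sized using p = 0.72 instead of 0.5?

116

Conservative (p = 0.5): n = 1.96² × 0.25 / 0.040² ≈ 600.25 → 601.
Using p = 0.72: p(1−p) = 0.2016, so n = 1.96² × 0.2016 / 0.040² ≈ 484.04 → 485.
Reduction: 601 − 485 = 116.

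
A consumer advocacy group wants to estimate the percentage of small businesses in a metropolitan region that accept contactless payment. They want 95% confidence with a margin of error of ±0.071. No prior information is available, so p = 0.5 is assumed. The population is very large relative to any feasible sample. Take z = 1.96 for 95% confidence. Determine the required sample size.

191

With p = 0.5, p(1−p) = 0.25.
n = z²·p(1−p)/E² = 1.96² × 0.2500 / 0.071² = 3.8416 × 0.2500 / 0.005041 ≈ 190.52.
Rounding up gives n = 191.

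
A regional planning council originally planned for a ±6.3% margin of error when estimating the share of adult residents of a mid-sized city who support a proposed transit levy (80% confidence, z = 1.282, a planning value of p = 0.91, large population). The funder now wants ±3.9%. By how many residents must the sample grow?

55

At ±6.3%: n = 1.282² × 0.0819 / 0.063² ≈ 33.91 → 34.
At ±3.9%: n = 1.282² × 0.0819 / 0.039² ≈ 88.50 → 89.
Additional respondents: 89 − 34 = 55.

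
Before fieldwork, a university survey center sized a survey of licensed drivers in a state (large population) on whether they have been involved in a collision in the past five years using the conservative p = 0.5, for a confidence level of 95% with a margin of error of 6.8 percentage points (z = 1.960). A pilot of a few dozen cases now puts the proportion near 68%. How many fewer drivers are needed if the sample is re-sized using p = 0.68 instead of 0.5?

27

Conservative (p = 0.5): n = 1.960² × 0.25 / 0.068² ≈ 207.70 → 208.
Using p = 0.68: p(1−p) = 0.2176, so n = 1.960² × 0.2176 / 0.068² ≈ 180.78 → 181.
Reduction: 208 − 181 = 27.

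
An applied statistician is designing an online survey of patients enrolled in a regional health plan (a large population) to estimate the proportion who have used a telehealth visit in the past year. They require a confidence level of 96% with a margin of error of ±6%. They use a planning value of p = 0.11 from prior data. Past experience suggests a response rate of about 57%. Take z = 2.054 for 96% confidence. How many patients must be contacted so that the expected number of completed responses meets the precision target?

202

Completed interviews needed: n₀ = 2.054² × 0.0979 / 0.060² ≈ 114.73 → 115.
At a 57% response rate, contacts needed = 115 / 0.57 ≈ 201.75 → 202.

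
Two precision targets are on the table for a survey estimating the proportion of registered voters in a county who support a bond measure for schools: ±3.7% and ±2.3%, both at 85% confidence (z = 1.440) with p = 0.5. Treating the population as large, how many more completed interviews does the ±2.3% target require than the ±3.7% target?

601

At ±3.7%: n = 1.440² × 0.2500 / 0.037² ≈ 378.67 → 379.
At ±2.3%: n = 1.440² × 0.2500 / 0.023² ≈ 979.96 → 980.
Additional respondents: 980 − 379 = 601.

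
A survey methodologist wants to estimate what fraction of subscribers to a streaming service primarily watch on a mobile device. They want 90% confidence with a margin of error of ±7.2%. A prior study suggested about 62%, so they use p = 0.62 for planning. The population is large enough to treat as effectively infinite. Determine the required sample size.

123

For 90% confidence, z = 1.64.
With p = 0.62, p(1−p) = 0.2356.
n = z²·p(1−p)/E² = 1.64² × 0.2356 / 0.072² = 2.6896 × 0.2356 / 0.005184 ≈ 122.24.
Rounding up gives n = 123.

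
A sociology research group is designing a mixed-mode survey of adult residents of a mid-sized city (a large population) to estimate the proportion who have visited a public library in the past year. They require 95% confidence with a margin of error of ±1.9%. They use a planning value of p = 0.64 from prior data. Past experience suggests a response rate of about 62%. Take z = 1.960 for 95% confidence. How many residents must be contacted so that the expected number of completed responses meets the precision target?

Completed interviews needed: n₀ = 1.960² × 0.2304 / 0.019² ≈ 2451.81 → 2452.
At a 62% response rate, contacts needed = 2452 / 0.62 ≈ 3954.84 → 3955.

3955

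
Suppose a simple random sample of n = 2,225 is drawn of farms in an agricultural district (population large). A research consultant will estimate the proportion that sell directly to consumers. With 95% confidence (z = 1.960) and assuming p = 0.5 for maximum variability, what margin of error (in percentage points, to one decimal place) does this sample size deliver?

2.1

SE(p̂) = √[p(1−p)/n] = √[0.2500/2225] = 0.01060.
E = z × SE = 1.960 × 0.01060 = 0.02078, or 2.1 percentage points.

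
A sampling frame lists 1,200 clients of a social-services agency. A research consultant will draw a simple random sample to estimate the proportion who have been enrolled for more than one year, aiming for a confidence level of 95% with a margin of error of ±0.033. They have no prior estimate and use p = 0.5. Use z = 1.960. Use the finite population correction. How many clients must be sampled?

Unadjusted: n₀ = 1.960² × 0.50 × 0.50 / 0.033² ≈ 881.91, so n₀ = 882.
Finite population correction with N = 1,200: n = n₀ / (1 + (n₀−1)/N) = 882 / (1 + 881/1200) = 882 / 1.7342 ≈ 508.60.
Rounding up, n = 509.

509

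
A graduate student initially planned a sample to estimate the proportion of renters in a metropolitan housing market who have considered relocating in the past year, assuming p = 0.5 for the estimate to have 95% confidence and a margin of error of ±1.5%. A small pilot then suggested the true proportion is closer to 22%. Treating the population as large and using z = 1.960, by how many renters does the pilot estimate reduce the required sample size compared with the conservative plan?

Conservative (p = 0.5): n = 1.960² × 0.25 / 0.015² ≈ 4268.44 → 4269.
Using p = 0.22: p(1−p) = 0.1716, so n = 1.960² × 0.1716 / 0.015² ≈ 2929.86 → 2930.
Reduction: 4269 − 2930 = 1339.

1339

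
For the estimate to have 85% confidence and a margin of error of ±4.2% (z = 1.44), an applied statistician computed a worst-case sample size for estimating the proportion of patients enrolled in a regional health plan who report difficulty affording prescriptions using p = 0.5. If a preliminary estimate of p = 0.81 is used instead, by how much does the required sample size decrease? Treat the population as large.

113

Conservative (p = 0.5): n = 1.44² × 0.25 / 0.042² ≈ 293.88 → 294.
Using p = 0.81: p(1−p) = 0.1539, so n = 1.44² × 0.1539 / 0.042² ≈ 180.91 → 181.
Reduction: 294 − 181 = 113.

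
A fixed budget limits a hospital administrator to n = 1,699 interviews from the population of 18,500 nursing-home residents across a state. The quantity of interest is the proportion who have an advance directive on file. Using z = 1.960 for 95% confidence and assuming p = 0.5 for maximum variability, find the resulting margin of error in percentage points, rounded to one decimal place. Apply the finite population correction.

Finite-population factor: (N−n)/(N−1) = (18500−1699)/(18500−1) = 0.9082.
SE(p̂) = √[p(1−p)/n · (N−n)/(N−1)] = √[0.2500/1699 × 0.9082] = 0.01156.
E = z × SE = 1.960 × 0.01156 = 0.02266 ≈ 2.3 percentage points.

2.3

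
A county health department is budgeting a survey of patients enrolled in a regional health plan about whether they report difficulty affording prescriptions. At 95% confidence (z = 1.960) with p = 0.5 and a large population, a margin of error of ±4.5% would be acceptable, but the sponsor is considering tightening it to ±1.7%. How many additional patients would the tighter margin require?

At ±4.5%: n = 1.960² × 0.2500 / 0.045² ≈ 474.27 → 475.
At ±1.7%: n = 1.960² × 0.2500 / 0.017² ≈ 3323.18 → 3324.
Additional respondents: 3324 − 475 = 2849.

2849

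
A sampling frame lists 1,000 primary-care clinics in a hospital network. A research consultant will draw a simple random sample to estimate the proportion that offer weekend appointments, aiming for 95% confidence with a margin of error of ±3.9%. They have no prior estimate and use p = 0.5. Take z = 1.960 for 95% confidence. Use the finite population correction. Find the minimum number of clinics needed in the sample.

388

Unadjusted: n₀ = 1.960² × 0.50 × 0.50 / 0.039² ≈ 631.43, so n₀ = 632.
Finite population correction with N = 1,000: n = n₀ / (1 + (n₀−1)/N) = 632 / (1 + 631/1000) = 632 / 1.6310 ≈ 387.49.
Rounding up, n = 388.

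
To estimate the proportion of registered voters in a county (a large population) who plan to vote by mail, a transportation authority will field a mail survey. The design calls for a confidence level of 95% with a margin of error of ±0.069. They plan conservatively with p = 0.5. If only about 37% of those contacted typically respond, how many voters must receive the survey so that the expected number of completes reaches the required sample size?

546

For 95% confidence, z = 1.960.
Completed interviews needed: n₀ = 1.960² × 0.2500 / 0.069² ≈ 201.72 → 202.
At a 37% response rate, contacts needed = 202 / 0.37 ≈ 545.95 → 546.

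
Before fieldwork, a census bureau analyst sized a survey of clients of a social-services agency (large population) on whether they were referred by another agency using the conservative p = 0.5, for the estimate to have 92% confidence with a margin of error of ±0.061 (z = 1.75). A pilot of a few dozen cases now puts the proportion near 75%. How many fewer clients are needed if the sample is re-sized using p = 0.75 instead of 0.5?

Conservative (p = 0.5): n = 1.75² × 0.25 / 0.061² ≈ 205.76 → 206.
Using p = 0.75: p(1−p) = 0.1875, so n = 1.75² × 0.1875 / 0.061² ≈ 154.32 → 155.
Reduction: 206 − 155 = 51.

51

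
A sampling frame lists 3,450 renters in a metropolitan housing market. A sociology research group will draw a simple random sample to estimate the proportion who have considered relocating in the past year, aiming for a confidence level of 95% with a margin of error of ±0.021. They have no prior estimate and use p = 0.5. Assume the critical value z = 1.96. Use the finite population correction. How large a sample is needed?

1336

Unadjusted: n₀ = 1.96² × 0.50 × 0.50 / 0.021² ≈ 2177.78, so n₀ = 2178.
Finite population correction with N = 3,450: n = n₀ / (1 + (n₀−1)/N) = 2178 / (1 + 2177/3450) = 2178 / 1.6310 ≈ 1335.37.
Rounding up, n = 1336.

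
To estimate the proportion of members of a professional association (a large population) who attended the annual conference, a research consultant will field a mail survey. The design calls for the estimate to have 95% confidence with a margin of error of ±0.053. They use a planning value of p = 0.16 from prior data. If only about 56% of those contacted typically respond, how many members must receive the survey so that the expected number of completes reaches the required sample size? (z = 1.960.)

Completed interviews needed: n₀ = 1.960² × 0.1344 / 0.053² ≈ 183.81 → 184.
At a 56% response rate, contacts needed = 184 / 0.56 ≈ 328.57 → 329.

329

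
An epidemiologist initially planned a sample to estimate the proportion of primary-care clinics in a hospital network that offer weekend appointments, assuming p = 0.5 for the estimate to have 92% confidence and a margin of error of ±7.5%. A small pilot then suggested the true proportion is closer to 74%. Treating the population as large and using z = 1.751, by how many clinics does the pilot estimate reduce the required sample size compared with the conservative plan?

32

Conservative (p = 0.5): n = 1.751² × 0.25 / 0.075² ≈ 136.27 → 137.
Using p = 0.74: p(1−p) = 0.1924, so n = 1.751² × 0.1924 / 0.075² ≈ 104.87 → 105.
Reduction: 137 − 105 = 32.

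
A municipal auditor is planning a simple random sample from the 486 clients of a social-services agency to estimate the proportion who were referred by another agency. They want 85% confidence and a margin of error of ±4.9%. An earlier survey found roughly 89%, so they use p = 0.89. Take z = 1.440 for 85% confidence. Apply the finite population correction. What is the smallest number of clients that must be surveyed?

Unadjusted: n₀ = 1.440² × 0.89 × 0.11 / 0.049² ≈ 84.55, so n₀ = 85.
Finite population correction with N = 486: n = n₀ / (1 + (n₀−1)/N) = 85 / (1 + 84/486) = 85 / 1.1728 ≈ 72.47.
Rounding up, n = 73.

73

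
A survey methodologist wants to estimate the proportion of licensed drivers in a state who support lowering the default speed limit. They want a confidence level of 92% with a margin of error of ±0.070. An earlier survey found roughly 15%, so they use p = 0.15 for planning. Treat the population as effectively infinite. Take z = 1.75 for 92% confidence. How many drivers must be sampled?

With p = 0.15, p(1−p) = 0.1275.
n = z²·p(1−p)/E² = 1.75² × 0.1275 / 0.070² = 3.0625 × 0.1275 / 0.004900 ≈ 79.69.
Rounding up gives n = 80.

80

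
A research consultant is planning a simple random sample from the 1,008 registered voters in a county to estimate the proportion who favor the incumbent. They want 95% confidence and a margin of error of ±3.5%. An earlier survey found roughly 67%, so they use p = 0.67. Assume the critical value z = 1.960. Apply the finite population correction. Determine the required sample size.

412

Unadjusted: n₀ = 1.960² × 0.67 × 0.33 / 0.035² ≈ 693.37, so n₀ = 694.
Finite population correction with N = 1,008: n = n₀ / (1 + (n₀−1)/N) = 694 / (1 + 693/1008) = 694 / 1.6875 ≈ 411.26.
Rounding up, n = 412.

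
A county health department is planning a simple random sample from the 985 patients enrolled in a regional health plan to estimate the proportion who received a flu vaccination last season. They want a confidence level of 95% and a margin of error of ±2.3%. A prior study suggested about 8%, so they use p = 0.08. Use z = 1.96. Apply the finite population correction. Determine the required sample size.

347

Unadjusted: n₀ = 1.96² × 0.08 × 0.92 / 0.023² ≈ 534.48, so n₀ = 535.
Finite population correction with N = 985: n = n₀ / (1 + (n₀−1)/N) = 535 / (1 + 534/985) = 535 / 1.5421 ≈ 346.92.
Rounding up, n = 347.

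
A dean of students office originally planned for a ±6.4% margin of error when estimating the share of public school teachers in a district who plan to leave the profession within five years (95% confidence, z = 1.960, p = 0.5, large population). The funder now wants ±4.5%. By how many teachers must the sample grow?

240

At ±6.4%: n = 1.960² × 0.2500 / 0.064² ≈ 234.47 → 235.
At ±4.5%: n = 1.960² × 0.2500 / 0.045² ≈ 474.27 → 475.
Additional respondents: 475 − 235 = 240.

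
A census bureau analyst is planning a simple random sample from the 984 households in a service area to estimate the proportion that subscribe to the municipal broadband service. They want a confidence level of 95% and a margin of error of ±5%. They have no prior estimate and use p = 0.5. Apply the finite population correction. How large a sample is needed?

277

For 95% confidence, z = 1.960.
Unadjusted: n₀ = 1.960² × 0.50 × 0.50 / 0.050² ≈ 384.16, so n₀ = 385.
Finite population correction with N = 984: n = n₀ / (1 + (n₀−1)/N) = 385 / (1 + 384/984) = 385 / 1.3902 ≈ 276.93.
Rounding up, n = 277.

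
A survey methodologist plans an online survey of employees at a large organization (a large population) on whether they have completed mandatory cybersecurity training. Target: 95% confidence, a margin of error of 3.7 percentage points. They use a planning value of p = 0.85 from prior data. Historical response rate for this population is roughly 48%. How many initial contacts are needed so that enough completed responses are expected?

For 95% confidence, z = 1.96.
Completed interviews needed: n₀ = 1.96² × 0.1275 / 0.037² ≈ 357.78 → 358.
At a 48% response rate, contacts needed = 358 / 0.48 ≈ 745.83 → 746.

746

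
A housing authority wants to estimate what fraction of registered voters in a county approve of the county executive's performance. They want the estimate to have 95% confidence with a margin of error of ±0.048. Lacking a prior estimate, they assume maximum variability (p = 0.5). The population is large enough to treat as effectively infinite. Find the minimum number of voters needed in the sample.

417

For 95% confidence, z = 1.960.
With p = 0.5, p(1−p) = 0.25.
n = z²·p(1−p)/E² = 1.960² × 0.2500 / 0.048² = 3.8416 × 0.2500 / 0.002304 ≈ 416.84.
Rounding up gives n = 417.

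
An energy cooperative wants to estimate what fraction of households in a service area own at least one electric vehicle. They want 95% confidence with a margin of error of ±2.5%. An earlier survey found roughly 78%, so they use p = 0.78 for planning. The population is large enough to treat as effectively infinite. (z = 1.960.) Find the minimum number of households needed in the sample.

1055

With p = 0.78, p(1−p) = 0.1716.
n = z²·p(1−p)/E² = 1.960² × 0.1716 / 0.025² = 3.8416 × 0.1716 / 0.000625 ≈ 1054.75.
Rounding up gives n = 1055.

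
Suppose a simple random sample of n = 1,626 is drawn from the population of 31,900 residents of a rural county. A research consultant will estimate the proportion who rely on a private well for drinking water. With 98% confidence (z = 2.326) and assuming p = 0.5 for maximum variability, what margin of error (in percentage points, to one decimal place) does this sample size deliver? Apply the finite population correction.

2.8

Finite-population factor: (N−n)/(N−1) = (31900−1626)/(31900−1) = 0.9491.
SE(p̂) = √[p(1−p)/n · (N−n)/(N−1)] = √[0.2500/1626 × 0.9491] = 0.01208.
E = z × SE = 2.326 × 0.01208 = 0.02810 ≈ 2.8 percentage points.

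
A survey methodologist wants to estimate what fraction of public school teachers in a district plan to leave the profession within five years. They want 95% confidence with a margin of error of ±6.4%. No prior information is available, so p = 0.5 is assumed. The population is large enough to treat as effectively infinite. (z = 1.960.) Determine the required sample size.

With p = 0.5, p(1−p) = 0.25.
n = z²·p(1−p)/E² = 1.960² × 0.2500 / 0.064² = 3.8416 × 0.2500 / 0.004096 ≈ 234.47.
Rounding up gives n = 235.

235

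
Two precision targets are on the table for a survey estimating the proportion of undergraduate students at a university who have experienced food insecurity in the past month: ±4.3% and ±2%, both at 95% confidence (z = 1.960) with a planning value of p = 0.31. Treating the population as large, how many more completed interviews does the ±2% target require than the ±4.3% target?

1610

At ±4.3%: n = 1.960² × 0.2139 / 0.043² ≈ 444.41 → 445.
At ±2%: n = 1.960² × 0.2139 / 0.020² ≈ 2054.30 → 2055.
Additional respondents: 2055 − 445 = 1610.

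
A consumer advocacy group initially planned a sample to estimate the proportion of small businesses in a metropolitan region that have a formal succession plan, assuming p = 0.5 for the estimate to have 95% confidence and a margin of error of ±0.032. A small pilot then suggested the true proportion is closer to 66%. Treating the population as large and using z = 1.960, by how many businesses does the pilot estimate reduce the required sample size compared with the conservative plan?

Conservative (p = 0.5): n = 1.960² × 0.25 / 0.032² ≈ 937.89 → 938.
Using p = 0.66: p(1−p) = 0.2244, so n = 1.960² × 0.2244 / 0.032² ≈ 841.85 → 842.
Reduction: 938 − 842 = 96.

96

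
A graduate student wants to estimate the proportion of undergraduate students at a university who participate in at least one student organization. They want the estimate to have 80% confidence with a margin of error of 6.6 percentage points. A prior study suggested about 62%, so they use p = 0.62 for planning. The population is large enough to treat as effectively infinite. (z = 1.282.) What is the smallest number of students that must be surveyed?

With p = 0.62, p(1−p) = 0.2356.
n = z²·p(1−p)/E² = 1.282² × 0.2356 / 0.066² = 1.6435 × 0.2356 / 0.004356 ≈ 88.89.
Rounding up gives n = 89.

89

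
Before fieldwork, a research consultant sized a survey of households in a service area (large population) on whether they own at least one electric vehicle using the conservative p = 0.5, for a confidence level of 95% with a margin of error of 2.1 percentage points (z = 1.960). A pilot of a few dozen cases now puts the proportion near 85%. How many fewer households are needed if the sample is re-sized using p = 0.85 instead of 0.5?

Conservative (p = 0.5): n = 1.960² × 0.25 / 0.021² ≈ 2177.78 → 2178.
Using p = 0.85: p(1−p) = 0.1275, so n = 1.960² × 0.1275 / 0.021² ≈ 1110.67 → 1111.
Reduction: 2178 − 1111 = 1067.

1067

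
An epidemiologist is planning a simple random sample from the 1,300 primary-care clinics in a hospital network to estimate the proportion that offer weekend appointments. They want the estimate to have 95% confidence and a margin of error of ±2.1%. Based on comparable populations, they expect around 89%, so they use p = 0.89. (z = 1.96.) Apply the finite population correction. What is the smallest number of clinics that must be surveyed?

516

Unadjusted: n₀ = 1.96² × 0.89 × 0.11 / 0.021² ≈ 852.82, so n₀ = 853.
Finite population correction with N = 1,300: n = n₀ / (1 + (n₀−1)/N) = 853 / (1 + 852/1300) = 853 / 1.6554 ≈ 515.29.
Rounding up, n = 516.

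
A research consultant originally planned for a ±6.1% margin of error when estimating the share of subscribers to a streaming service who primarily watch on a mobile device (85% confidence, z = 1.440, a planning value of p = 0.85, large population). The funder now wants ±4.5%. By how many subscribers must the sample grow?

At ±6.1%: n = 1.440² × 0.1275 / 0.061² ≈ 71.05 → 72.
At ±4.5%: n = 1.440² × 0.1275 / 0.045² ≈ 130.56 → 131.
Additional respondents: 131 − 72 = 59.

59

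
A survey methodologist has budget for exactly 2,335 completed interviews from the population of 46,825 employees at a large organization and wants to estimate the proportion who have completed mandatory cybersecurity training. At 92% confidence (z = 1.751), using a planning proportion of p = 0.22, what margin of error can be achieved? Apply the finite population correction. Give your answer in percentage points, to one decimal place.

1.5

Finite-population factor: (N−n)/(N−1) = (46825−2335)/(46825−1) = 0.9502.
SE(p̂) = √[p(1−p)/n · (N−n)/(N−1)] = √[0.1716/2335 × 0.9502] = 0.00836.
E = z × SE = 1.751 × 0.00836 = 0.01463 ≈ 1.5 percentage points.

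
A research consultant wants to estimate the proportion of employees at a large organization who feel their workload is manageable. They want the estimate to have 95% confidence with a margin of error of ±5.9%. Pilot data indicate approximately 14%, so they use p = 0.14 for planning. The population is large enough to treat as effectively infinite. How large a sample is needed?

133

For 95% confidence, z = 1.960.
With p = 0.14, p(1−p) = 0.1204.
n = z²·p(1−p)/E² = 1.960² × 0.1204 / 0.059² = 3.8416 × 0.1204 / 0.003481 ≈ 132.87.
Rounding up gives n = 133.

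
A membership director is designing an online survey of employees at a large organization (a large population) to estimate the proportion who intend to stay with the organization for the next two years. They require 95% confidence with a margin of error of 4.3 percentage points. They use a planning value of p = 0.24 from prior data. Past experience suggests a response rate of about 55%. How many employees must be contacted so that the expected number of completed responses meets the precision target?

690

For 95% confidence, z = 1.960.
Completed interviews needed: n₀ = 1.960² × 0.1824 / 0.043² ≈ 378.97 → 379.
At a 55% response rate, contacts needed = 379 / 0.55 ≈ 689.09 → 690.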